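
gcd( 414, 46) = 46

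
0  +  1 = 1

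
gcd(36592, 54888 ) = 18296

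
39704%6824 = 5584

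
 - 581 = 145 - 726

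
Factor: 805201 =19^1*42379^1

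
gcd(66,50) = 2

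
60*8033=481980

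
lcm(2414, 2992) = 212432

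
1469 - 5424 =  - 3955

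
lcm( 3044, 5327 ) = 21308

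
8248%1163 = 107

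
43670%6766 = 3074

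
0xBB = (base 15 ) C7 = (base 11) 160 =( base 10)187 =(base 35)5C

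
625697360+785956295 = 1411653655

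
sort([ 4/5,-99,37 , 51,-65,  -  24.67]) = [ - 99,  -  65,-24.67,  4/5,37,51]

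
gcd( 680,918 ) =34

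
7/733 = 7/733 = 0.01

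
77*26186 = 2016322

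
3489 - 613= 2876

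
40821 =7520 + 33301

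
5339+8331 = 13670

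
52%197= 52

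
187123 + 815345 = 1002468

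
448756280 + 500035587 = 948791867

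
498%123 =6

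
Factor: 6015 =3^1*5^1*401^1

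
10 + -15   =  -5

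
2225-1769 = 456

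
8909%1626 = 779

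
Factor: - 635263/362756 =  - 2^( - 2 )*23^( - 1 )*3943^(- 1)*635263^1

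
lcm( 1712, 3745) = 59920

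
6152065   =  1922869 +4229196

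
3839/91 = 3839/91=42.19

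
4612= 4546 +66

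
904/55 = 904/55 = 16.44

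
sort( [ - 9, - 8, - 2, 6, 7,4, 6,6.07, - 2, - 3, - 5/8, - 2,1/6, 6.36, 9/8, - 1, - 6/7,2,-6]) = [ - 9, - 8, - 6, - 3, - 2, - 2, - 2, - 1, - 6/7,- 5/8, 1/6,9/8, 2, 4,  6 , 6, 6.07, 6.36, 7] 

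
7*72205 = 505435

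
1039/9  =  115+4/9 = 115.44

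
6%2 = 0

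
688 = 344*2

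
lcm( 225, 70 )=3150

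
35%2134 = 35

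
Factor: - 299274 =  - 2^1 * 3^1*31^1*  1609^1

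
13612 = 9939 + 3673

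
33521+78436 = 111957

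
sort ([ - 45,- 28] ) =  [ -45 , - 28]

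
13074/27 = 4358/9 = 484.22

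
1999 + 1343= 3342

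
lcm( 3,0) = 0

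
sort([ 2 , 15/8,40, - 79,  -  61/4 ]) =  [ - 79, - 61/4,  15/8,2,40 ] 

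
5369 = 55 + 5314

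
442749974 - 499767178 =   -  57017204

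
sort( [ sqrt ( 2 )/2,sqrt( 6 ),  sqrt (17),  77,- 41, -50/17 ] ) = [-41,  -  50/17,sqrt( 2) /2, sqrt( 6),  sqrt( 17 ),77 ]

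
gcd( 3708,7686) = 18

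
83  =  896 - 813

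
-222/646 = -1 + 212/323 = - 0.34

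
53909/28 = 53909/28 = 1925.32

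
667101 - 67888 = 599213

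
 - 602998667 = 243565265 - 846563932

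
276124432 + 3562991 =279687423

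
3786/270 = 14 + 1/45  =  14.02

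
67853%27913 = 12027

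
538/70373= 538/70373 =0.01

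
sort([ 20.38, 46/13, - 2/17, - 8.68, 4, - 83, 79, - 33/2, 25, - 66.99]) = [ - 83,-66.99, - 33/2, - 8.68 , - 2/17 , 46/13, 4,20.38,25,79]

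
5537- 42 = 5495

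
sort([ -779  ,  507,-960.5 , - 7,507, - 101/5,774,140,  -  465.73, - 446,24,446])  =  [ - 960.5, - 779,-465.73,-446,-101/5,-7,24,140,446,507,  507,774 ] 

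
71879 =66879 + 5000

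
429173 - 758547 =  - 329374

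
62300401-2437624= 59862777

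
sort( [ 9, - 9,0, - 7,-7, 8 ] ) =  [-9, - 7, - 7 , 0, 8 , 9 ] 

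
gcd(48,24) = 24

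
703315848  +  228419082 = 931734930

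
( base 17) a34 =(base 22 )61j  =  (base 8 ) 5601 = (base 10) 2945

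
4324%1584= 1156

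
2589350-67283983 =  -64694633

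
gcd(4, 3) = 1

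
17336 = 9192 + 8144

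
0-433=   -  433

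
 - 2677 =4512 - 7189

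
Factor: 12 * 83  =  996 = 2^2*3^1*83^1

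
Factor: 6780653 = 11^1*23^1*26801^1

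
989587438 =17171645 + 972415793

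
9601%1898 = 111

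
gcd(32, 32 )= 32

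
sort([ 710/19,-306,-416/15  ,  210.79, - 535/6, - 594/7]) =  [ -306, - 535/6,-594/7 ,-416/15,  710/19, 210.79] 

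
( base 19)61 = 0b1110011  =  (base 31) 3M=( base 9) 137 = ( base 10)115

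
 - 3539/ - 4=884 + 3/4 = 884.75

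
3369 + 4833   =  8202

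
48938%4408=450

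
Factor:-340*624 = -2^6*3^1 *5^1*13^1*17^1=- 212160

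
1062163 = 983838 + 78325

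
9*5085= 45765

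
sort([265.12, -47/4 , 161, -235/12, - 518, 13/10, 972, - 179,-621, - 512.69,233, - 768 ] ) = [ - 768, - 621, - 518, - 512.69, - 179, - 235/12, - 47/4, 13/10, 161, 233, 265.12, 972 ] 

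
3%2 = 1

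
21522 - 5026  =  16496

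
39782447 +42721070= 82503517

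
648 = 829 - 181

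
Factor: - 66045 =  - 3^1*5^1*7^1  *  17^1 * 37^1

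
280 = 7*40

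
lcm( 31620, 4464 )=379440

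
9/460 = 9/460 =0.02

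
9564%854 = 170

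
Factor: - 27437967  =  - 3^3*1016221^1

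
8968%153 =94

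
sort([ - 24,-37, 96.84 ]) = [ - 37, - 24,  96.84]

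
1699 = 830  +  869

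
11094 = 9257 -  - 1837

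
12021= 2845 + 9176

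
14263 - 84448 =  - 70185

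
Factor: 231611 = 231611^1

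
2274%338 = 246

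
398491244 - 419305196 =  - 20813952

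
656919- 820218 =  - 163299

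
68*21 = 1428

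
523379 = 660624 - 137245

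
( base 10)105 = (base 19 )5A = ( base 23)4D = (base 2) 1101001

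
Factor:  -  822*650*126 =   -  2^3 * 3^3*5^2*7^1*13^1*137^1 = - 67321800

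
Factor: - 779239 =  - 779239^1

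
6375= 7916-1541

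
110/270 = 11/27 = 0.41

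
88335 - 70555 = 17780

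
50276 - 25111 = 25165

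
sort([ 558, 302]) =[ 302 , 558] 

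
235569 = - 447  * ( - 527)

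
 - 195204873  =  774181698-969386571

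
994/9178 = 497/4589  =  0.11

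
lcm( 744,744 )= 744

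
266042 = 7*38006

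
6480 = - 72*( - 90 ) 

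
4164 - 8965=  - 4801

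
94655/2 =94655/2= 47327.50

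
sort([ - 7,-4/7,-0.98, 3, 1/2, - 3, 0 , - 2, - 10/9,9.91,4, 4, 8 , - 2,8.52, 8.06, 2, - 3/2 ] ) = [ - 7, - 3, -2,-2, - 3/2,-10/9, - 0.98, - 4/7, 0, 1/2, 2, 3,4, 4, 8,  8.06,8.52,9.91 ]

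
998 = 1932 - 934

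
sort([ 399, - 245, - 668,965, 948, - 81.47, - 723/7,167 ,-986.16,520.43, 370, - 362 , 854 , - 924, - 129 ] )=[ - 986.16, - 924, - 668, - 362,-245, - 129, -723/7, - 81.47,167 , 370,399 , 520.43,  854,  948,965 ]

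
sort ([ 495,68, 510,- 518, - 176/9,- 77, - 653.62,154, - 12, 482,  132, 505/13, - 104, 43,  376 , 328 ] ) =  [-653.62, - 518, - 104,-77, - 176/9, - 12, 505/13,43, 68, 132, 154, 328 , 376, 482,495,510 ]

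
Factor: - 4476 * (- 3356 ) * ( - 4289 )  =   -64427024784 = - 2^4*3^1*373^1*839^1*4289^1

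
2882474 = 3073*938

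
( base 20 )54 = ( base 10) 104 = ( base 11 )95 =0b1101000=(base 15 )6E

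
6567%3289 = 3278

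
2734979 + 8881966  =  11616945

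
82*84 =6888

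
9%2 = 1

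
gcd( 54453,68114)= 1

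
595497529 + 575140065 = 1170637594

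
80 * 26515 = 2121200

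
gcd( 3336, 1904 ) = 8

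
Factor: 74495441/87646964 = 2^( - 2)*21911741^( - 1) * 74495441^1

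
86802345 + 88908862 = 175711207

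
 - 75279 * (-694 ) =52243626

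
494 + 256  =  750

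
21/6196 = 21/6196 =0.00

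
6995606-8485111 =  - 1489505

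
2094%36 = 6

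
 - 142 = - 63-79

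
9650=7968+1682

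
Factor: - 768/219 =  - 2^8*73^ ( - 1) = - 256/73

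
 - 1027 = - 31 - 996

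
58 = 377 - 319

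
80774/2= 40387= 40387.00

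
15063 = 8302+6761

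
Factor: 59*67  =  3953 = 59^1 * 67^1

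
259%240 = 19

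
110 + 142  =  252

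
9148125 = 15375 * 595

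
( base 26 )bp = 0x137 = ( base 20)fb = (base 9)375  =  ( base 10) 311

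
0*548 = 0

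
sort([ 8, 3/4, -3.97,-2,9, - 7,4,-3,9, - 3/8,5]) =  [  -  7, - 3.97,  -  3, - 2  ,-3/8,3/4, 4,5,8,9, 9 ]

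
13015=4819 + 8196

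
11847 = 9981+1866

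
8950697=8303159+647538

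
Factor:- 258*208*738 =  - 2^6 * 3^3  *13^1 * 41^1 * 43^1 = - 39604032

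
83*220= 18260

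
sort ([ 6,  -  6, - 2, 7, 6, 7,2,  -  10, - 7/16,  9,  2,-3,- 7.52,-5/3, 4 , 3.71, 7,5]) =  [ - 10,-7.52, - 6,-3, - 2,  -  5/3, -7/16,2,  2, 3.71, 4,5, 6 , 6 , 7, 7,7,9] 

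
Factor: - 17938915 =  - 5^1  *  67^1 *53549^1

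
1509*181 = 273129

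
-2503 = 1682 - 4185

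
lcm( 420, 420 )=420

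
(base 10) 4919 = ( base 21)b35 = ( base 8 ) 11467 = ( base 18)F35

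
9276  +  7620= 16896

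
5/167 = 5/167 = 0.03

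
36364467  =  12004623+24359844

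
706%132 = 46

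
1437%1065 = 372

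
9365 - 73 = 9292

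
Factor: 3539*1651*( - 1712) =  - 2^4*13^1*107^1 * 127^1*3539^1 = - 10003025968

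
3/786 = 1/262= 0.00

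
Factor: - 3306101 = - 601^1*5501^1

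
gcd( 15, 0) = 15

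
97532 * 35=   3413620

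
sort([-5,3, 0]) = [ - 5, 0,  3]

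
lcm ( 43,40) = 1720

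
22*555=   12210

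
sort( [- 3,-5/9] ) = [ - 3,- 5/9 ] 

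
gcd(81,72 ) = 9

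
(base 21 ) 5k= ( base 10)125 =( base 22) 5f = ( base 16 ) 7d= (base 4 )1331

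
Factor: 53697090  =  2^1*3^1 * 5^1*79^1*139^1*163^1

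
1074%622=452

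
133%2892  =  133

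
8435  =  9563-1128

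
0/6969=0= 0.00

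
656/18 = 328/9 = 36.44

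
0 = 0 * 25727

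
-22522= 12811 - 35333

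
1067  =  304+763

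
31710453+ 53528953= 85239406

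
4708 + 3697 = 8405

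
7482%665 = 167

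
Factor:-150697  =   -150697^1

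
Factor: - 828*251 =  -2^2*3^2*23^1*251^1 = - 207828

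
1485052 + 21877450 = 23362502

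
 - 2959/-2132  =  2959/2132 =1.39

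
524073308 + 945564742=1469638050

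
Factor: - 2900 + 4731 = 1831  =  1831^1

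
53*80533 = 4268249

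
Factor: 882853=41^1*61^1*353^1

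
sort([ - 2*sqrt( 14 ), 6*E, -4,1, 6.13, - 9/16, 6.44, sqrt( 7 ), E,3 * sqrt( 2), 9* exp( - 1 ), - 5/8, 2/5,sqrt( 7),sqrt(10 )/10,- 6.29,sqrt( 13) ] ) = [-2 * sqrt( 14 ), - 6.29, - 4, - 5/8, - 9/16,sqrt(10)/10 , 2/5,1, sqrt( 7),sqrt(7 ), E,9*exp( - 1 ),sqrt(13),  3*sqrt( 2),6.13, 6.44,6*E]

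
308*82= 25256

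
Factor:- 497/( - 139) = 7^1*71^1*139^(  -  1 )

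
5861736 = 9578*612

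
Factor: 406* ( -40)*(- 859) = 2^4*5^1*7^1  *29^1*859^1=13950160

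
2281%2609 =2281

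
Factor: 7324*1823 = 13351652=2^2 *1823^1 * 1831^1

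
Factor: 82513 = 109^1 *757^1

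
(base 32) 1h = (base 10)49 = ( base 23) 23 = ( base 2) 110001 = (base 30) 1j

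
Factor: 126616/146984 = 833/967 = 7^2*17^1*967^( - 1)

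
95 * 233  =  22135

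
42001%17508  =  6985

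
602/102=301/51 = 5.90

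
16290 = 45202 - 28912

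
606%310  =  296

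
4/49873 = 4/49873 = 0.00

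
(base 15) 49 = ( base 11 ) 63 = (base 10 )69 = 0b1000101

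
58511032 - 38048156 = 20462876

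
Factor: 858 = 2^1*3^1*11^1 * 13^1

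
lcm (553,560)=44240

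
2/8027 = 2/8027  =  0.00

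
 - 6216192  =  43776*( - 142 )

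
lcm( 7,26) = 182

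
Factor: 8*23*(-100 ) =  - 18400 = - 2^5*5^2 * 23^1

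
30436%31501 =30436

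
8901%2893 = 222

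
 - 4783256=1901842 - 6685098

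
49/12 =4 + 1/12 =4.08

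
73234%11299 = 5440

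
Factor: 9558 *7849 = 2^1* 3^4*47^1*59^1*167^1 = 75020742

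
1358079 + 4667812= 6025891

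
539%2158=539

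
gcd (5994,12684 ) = 6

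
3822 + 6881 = 10703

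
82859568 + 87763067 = 170622635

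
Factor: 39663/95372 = 2^(- 2) * 3^3 * 13^1*211^( - 1) = 351/844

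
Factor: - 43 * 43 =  - 43^2 = - 1849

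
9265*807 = 7476855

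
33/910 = 33/910 =0.04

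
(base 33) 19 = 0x2A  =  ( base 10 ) 42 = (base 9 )46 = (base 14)30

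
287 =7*41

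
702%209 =75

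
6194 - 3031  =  3163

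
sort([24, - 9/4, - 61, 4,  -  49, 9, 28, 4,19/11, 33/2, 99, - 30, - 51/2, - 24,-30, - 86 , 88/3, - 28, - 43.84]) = [ -86,-61 , - 49, -43.84 ,-30,-30, - 28, - 51/2 , - 24, - 9/4, 19/11,  4, 4,9, 33/2,24, 28,88/3, 99 ]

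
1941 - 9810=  - 7869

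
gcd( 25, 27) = 1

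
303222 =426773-123551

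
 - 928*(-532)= 493696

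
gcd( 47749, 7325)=1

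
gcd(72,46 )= 2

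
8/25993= 8/25993 = 0.00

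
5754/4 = 2877/2 =1438.50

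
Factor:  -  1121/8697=-3^( - 1)*13^(- 1 )*19^1*59^1*223^( -1 ) 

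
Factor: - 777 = - 3^1*7^1 *37^1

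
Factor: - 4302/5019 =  - 6/7 = - 2^1*3^1*7^( - 1) 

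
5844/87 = 1948/29 = 67.17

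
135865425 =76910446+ 58954979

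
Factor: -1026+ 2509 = 1483=1483^1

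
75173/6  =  12528 + 5/6 = 12528.83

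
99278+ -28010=71268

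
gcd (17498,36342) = 1346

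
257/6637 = 257/6637 =0.04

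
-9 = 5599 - 5608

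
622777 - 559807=62970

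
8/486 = 4/243 = 0.02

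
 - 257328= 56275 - 313603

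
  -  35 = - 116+81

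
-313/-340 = 313/340 =0.92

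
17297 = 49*353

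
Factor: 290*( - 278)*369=-29748780 = -2^2*3^2*5^1*29^1*41^1 * 139^1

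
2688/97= 2688/97 = 27.71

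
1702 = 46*37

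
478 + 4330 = 4808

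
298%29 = 8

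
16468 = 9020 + 7448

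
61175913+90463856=151639769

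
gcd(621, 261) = 9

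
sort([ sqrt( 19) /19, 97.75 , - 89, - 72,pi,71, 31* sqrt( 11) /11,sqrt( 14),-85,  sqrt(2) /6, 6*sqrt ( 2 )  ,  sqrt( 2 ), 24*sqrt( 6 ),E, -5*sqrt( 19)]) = [ - 89, - 85 , - 72, - 5*sqrt(19),  sqrt (19 ) /19, sqrt( 2 )/6,sqrt (2 ), E,pi,  sqrt( 14 ),6*sqrt(2), 31*sqrt( 11)/11, 24*sqrt( 6 ), 71,97.75]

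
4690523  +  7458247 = 12148770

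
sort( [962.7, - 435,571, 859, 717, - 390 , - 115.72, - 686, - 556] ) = [ -686 , - 556, - 435, - 390,-115.72, 571, 717,  859, 962.7] 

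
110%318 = 110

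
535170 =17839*30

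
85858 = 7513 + 78345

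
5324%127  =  117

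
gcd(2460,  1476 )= 492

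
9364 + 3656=13020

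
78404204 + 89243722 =167647926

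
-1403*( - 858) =1203774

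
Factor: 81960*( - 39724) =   -  2^5*3^1 *5^1*683^1*9931^1= - 3255779040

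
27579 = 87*317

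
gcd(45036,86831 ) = 1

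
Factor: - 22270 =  - 2^1 * 5^1 * 17^1 * 131^1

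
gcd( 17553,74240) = 1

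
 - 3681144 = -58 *63468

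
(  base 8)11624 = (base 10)5012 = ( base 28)6b0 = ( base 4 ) 1032110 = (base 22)A7I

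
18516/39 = 474 + 10/13  =  474.77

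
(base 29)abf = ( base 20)11H4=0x2228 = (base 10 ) 8744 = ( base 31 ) 932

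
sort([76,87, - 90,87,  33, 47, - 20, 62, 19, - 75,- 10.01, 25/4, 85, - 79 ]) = [  -  90, - 79, - 75, - 20,-10.01,25/4, 19, 33,47 , 62, 76,85,87, 87 ] 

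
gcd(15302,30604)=15302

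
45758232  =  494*92628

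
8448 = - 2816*(-3) 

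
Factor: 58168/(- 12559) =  - 2^3*11^1*19^( - 1) = - 88/19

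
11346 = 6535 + 4811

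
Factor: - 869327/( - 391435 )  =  5^( - 1)*11^( - 2 )*431^1*647^(- 1 )*2017^1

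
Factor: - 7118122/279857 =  - 2^1*11^1*19^1  *17029^1*279857^( - 1)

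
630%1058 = 630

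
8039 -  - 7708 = 15747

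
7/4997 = 7/4997 = 0.00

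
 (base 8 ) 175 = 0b1111101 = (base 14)8d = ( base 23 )5A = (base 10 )125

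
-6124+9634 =3510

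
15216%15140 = 76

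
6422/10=642 + 1/5  =  642.20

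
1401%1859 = 1401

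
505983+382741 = 888724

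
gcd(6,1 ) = 1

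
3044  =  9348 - 6304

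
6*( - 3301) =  - 19806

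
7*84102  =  588714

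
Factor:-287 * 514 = - 147518 = - 2^1 * 7^1 * 41^1*257^1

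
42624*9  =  383616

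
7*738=5166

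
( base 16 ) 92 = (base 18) 82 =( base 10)146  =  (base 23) 68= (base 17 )8a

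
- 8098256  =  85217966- 93316222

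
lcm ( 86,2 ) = 86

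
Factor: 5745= 3^1 * 5^1*383^1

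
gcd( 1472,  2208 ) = 736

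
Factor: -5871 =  - 3^1*19^1*103^1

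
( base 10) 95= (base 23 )43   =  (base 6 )235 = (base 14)6b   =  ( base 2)1011111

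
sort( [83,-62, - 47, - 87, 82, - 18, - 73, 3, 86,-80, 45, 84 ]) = [-87, - 80, - 73 , - 62 , - 47, - 18, 3 , 45, 82, 83,  84, 86]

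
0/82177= 0= 0.00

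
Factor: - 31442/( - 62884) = 1/2 = 2^(- 1)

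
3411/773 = 3411/773 = 4.41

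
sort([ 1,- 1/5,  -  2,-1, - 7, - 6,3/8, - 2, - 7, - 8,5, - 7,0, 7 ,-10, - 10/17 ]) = [ - 10, -8, - 7, - 7,- 7,  -  6, - 2, - 2 , -1,- 10/17, - 1/5,0,3/8, 1,5, 7]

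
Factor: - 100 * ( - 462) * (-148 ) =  - 6837600=-2^5* 3^1 *5^2 * 7^1* 11^1 * 37^1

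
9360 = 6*1560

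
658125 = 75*8775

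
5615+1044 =6659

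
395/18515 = 79/3703 = 0.02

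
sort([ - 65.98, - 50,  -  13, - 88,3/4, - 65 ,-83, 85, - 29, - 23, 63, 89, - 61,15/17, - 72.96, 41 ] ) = [ - 88, - 83,- 72.96,-65.98, - 65, - 61 ,  -  50, -29,-23,-13,  3/4,15/17, 41,63,85,  89]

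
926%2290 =926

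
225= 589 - 364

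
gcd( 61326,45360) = 18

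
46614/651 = 71 + 131/217 = 71.60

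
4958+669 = 5627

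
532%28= 0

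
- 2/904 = - 1 + 451/452=- 0.00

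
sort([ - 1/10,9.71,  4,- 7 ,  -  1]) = [-7, - 1,-1/10,4,9.71]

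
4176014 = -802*( - 5207) 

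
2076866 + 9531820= 11608686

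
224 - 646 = - 422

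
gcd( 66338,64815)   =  1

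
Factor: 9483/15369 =29/47 = 29^1*47^ ( - 1 ) 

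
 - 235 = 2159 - 2394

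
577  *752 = 433904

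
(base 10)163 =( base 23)72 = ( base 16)a3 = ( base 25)6d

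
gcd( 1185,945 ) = 15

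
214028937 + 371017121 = 585046058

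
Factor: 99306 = 2^1*3^4*613^1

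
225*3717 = 836325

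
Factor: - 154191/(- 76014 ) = 2^(  -  1 )*3^( - 1)*41^(  -  1 )* 499^1 =499/246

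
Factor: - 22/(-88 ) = 2^(- 2)=1/4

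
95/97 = 95/97= 0.98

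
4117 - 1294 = 2823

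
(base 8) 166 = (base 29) 42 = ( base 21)5d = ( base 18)6a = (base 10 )118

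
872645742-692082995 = 180562747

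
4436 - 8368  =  - 3932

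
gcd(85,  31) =1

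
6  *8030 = 48180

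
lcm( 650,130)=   650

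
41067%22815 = 18252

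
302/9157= 302/9157= 0.03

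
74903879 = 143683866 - 68779987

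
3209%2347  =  862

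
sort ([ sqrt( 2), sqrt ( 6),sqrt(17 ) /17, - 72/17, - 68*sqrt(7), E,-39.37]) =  [ - 68*sqrt( 7 ), - 39.37, - 72/17,sqrt ( 17 )/17 , sqrt( 2 ), sqrt( 6 ),E]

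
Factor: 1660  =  2^2 * 5^1*83^1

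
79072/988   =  19768/247 = 80.03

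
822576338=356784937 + 465791401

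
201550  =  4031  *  50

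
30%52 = 30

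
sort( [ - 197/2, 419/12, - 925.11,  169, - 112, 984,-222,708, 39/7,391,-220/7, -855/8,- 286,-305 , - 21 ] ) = [-925.11, - 305 ,  -  286,  -  222,  -  112, - 855/8, - 197/2 ,  -  220/7,-21 , 39/7,419/12 , 169, 391, 708,984] 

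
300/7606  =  150/3803  =  0.04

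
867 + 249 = 1116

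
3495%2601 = 894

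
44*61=2684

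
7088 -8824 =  - 1736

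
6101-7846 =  - 1745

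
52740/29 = 1818 + 18/29= 1818.62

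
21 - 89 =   -  68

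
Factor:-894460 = -2^2*5^1*7^1 * 6389^1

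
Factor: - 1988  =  -2^2  *  7^1 * 71^1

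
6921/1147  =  6 + 39/1147  =  6.03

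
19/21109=1/1111 = 0.00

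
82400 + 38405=120805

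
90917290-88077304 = 2839986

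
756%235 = 51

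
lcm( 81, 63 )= 567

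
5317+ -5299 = 18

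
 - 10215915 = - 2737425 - 7478490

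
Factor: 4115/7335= 823/1467 =3^( - 2)*163^(- 1)*823^1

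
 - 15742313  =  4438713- 20181026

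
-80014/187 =-7274/17=-427.88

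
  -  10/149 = -1+139/149=- 0.07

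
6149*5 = 30745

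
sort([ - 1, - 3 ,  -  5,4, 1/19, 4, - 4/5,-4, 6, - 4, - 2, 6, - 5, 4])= [ - 5, - 5, - 4, - 4, - 3, - 2,-1, - 4/5,1/19, 4, 4, 4,6,6]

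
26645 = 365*73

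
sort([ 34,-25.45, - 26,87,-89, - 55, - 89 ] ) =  [  -  89,-89, - 55, - 26 , - 25.45, 34,87] 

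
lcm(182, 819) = 1638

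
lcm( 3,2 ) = 6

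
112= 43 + 69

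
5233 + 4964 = 10197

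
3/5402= 3/5402 = 0.00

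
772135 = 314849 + 457286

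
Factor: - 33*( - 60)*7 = 13860 = 2^2 * 3^2 *5^1*7^1 * 11^1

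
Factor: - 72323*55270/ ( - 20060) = 399729221/2006=2^( - 1 )*17^( - 1)*31^1*59^( - 1) * 2333^1*5527^1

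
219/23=9 + 12/23 = 9.52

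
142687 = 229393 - 86706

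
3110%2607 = 503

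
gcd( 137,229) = 1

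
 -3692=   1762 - 5454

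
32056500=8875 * 3612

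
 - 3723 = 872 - 4595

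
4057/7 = 4057/7 = 579.57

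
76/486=38/243 = 0.16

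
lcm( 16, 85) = 1360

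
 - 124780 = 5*( - 24956)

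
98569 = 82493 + 16076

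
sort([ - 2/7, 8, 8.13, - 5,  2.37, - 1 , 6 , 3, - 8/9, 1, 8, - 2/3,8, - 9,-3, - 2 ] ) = [ - 9,-5, - 3, - 2, - 1, - 8/9 , - 2/3, - 2/7,1  ,  2.37 , 3,6, 8,8,8,8.13 ] 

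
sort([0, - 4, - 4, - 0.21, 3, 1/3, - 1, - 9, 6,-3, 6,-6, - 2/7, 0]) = [ - 9, - 6, - 4, - 4, -3, - 1 , - 2/7,-0.21,0, 0,1/3,3, 6 , 6]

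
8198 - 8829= -631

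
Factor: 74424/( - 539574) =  - 4/29 = -2^2 * 29^ ( - 1)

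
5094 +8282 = 13376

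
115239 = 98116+17123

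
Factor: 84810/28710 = 3^( - 1)*29^( - 1 )*257^1 =257/87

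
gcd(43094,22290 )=1486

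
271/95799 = 271/95799  =  0.00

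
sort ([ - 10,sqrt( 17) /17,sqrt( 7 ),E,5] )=[-10, sqrt( 17)/17, sqrt( 7 ),E,5]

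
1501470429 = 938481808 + 562988621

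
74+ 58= 132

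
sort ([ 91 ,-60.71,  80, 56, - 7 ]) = [ - 60.71,-7,56 , 80, 91] 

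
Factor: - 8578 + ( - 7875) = -16453^1 = - 16453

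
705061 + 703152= 1408213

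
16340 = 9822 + 6518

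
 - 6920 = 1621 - 8541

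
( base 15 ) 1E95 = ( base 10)6665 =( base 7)25301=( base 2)1101000001001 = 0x1A09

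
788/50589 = 788/50589 = 0.02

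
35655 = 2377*15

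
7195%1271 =840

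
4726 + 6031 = 10757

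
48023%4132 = 2571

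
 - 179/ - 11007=179/11007 = 0.02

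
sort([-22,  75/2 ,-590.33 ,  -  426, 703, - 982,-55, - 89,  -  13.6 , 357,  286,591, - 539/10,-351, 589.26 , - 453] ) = [-982,-590.33,-453,- 426, - 351, - 89, - 55 , - 539/10, - 22, - 13.6, 75/2,  286,357 , 589.26,591, 703 ] 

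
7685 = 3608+4077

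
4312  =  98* 44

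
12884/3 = 4294 + 2/3 =4294.67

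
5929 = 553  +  5376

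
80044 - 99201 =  - 19157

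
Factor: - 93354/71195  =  -2^1*3^1 * 5^( - 1)*29^( -1 ) * 491^( - 1) * 15559^1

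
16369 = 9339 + 7030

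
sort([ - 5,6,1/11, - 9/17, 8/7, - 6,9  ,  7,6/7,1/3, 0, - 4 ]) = [ - 6, - 5 , - 4, - 9/17,0  ,  1/11,1/3, 6/7, 8/7, 6,7,  9 ] 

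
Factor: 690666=2^1*3^1*43^1*2677^1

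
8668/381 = 22 + 286/381 = 22.75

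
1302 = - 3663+4965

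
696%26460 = 696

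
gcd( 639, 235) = 1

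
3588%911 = 855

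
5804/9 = 5804/9 = 644.89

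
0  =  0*2629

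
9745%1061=196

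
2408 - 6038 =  - 3630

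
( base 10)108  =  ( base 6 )300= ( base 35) 33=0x6c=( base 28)3O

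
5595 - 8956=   -  3361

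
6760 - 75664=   -  68904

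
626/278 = 313/139=2.25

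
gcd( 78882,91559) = 1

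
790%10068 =790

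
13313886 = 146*91191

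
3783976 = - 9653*( - 392)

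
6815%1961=932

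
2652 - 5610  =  -2958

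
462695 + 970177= 1432872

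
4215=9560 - 5345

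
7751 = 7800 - 49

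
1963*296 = 581048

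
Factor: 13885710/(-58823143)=-2^1*3^1*5^1*107^( - 1)*257^1*1801^1*549749^(  -  1 ) 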